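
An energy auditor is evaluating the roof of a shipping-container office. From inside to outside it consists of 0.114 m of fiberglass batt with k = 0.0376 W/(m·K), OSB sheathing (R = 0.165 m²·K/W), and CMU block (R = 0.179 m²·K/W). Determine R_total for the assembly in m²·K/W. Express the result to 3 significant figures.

3.38 m²·K/W

0.114/0.0376 = 3.032
R_total = 3.032 + 0.165 + 0.179 = 3.376 m²·K/W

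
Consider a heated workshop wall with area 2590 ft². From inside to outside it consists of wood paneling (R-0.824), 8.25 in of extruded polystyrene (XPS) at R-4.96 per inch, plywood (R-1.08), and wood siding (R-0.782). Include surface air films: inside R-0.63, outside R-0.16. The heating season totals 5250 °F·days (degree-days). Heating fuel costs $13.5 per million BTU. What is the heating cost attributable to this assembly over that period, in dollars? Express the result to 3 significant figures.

99.2 dollars

8.25 × 4.96 = 40.92
R_total = 0.63 + 0.824 + 40.92 + 1.08 + 0.782 + 0.16 = 44.4 ft²·°F·h/BTU
E = A × HDD × 24 / R = 2590 × 5250 × 24 / 44.4 = 7351000 BTU
Cost = 7351000/10⁶ × 13.5 = $99.23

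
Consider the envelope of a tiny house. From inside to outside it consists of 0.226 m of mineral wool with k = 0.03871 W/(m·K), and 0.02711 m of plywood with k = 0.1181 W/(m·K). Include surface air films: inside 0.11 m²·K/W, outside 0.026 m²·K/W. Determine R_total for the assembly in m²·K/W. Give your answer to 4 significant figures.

6.204 m²·K/W

0.226/0.03871 = 5.8383
0.02711/0.1181 = 0.22955
R_total = 0.11 + 5.8383 + 0.22955 + 0.026 = 6.2038 m²·K/W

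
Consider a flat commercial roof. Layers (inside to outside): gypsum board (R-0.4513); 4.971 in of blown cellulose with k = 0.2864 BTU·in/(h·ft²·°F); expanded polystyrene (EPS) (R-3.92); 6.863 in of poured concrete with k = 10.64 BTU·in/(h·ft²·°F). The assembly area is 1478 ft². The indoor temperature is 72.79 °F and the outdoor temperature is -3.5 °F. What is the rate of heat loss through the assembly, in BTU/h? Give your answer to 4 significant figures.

5040 BTU/h

4.971/0.2864 = 17.357
6.863/10.64 = 0.64502
R_total = 0.4513 + 17.357 + 3.92 + 0.64502 = 22.373 ft²·°F·h/BTU
Q = A·ΔT/R = 1478 × (72.79 − (-3.5)) / 22.373 = 5039.8 BTU/h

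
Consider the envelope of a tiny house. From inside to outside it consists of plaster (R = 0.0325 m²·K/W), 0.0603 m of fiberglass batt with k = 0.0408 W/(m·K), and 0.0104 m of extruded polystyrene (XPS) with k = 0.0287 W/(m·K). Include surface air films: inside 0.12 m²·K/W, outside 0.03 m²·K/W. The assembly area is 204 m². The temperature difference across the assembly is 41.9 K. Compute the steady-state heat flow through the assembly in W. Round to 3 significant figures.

4230 W

0.0603/0.0408 = 1.478
0.0104/0.0287 = 0.3624
R_total = 0.12 + 0.0325 + 1.478 + 0.3624 + 0.03 = 2.023 m²·K/W
Q = A·ΔT/R = 204 × 41.9 / 2.023 = 4226 W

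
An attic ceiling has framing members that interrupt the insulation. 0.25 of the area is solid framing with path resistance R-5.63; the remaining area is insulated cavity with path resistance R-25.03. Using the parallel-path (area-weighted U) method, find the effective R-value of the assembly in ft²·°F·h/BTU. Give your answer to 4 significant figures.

13.45 ft²·°F·h/BTU

U_eff = 0.75/25.03 + 0.25/5.63 = 0.029964 + 0.044405 = 0.074369
R_eff = 1/U_eff = 13.446 ft²·°F·h/BTU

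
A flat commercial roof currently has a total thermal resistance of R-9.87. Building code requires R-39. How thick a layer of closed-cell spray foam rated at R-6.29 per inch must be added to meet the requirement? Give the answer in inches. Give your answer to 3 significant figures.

ΔR = 39 − 9.87 = 29.13 ft²·°F·h/BTU
L = ΔR / (R/in) = 29.13/6.29 = 4.631 in

4.63 in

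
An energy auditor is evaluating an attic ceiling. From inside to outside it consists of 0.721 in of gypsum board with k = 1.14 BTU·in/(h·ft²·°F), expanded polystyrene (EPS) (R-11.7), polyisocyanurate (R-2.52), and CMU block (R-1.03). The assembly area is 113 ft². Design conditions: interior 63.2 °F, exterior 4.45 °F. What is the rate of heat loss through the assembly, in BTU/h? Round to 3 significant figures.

418 BTU/h

0.721/1.14 = 0.6325
R_total = 0.6325 + 11.7 + 2.52 + 1.03 = 15.88 ft²·°F·h/BTU
Q = A·ΔT/R = 113 × (63.2 − 4.45) / 15.88 = 418 BTU/h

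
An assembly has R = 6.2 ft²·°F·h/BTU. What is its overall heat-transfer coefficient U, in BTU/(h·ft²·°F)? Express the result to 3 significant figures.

U = 1/R = 1/6.2 = 0.1613

0.161 BTU/(h·ft²·°F)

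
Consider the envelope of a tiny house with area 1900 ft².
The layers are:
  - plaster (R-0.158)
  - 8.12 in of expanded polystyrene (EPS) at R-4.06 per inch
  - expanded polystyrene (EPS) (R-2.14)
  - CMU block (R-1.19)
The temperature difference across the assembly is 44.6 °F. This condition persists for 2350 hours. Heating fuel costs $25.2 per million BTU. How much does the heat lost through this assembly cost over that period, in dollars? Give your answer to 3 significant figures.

8.12 × 4.06 = 32.97
R_total = 0.158 + 32.97 + 2.14 + 1.19 = 36.46 ft²·°F·h/BTU
Q = 1900 × 44.6 / 36.46 = 2324 BTU/h
E = 2324 × 2350 = 5463000 BTU
Cost = 5463000/10⁶ × 25.2 = $137.7

138 dollars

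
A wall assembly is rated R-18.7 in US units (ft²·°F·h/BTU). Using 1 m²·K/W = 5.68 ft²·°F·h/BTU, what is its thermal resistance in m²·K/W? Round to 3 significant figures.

3.29 m²·K/W

R_SI = 18.7/5.68 = 3.292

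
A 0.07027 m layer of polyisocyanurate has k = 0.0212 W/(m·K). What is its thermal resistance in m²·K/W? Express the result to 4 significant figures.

R = L/k = 0.07027/0.0212 = 3.3146 m²·K/W

3.315 m²·K/W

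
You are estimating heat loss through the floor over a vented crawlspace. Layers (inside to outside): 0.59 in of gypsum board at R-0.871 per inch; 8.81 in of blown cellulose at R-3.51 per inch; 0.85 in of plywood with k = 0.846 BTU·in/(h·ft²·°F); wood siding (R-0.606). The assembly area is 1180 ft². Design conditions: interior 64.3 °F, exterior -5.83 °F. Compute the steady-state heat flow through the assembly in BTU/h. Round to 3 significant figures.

0.59 × 0.871 = 0.5139
8.81 × 3.51 = 30.92
0.85/0.846 = 1.005
R_total = 0.5139 + 30.92 + 1.005 + 0.606 = 33.05 ft²·°F·h/BTU
Q = A·ΔT/R = 1180 × (64.3 − (-5.83)) / 33.05 = 2504 BTU/h

2500 BTU/h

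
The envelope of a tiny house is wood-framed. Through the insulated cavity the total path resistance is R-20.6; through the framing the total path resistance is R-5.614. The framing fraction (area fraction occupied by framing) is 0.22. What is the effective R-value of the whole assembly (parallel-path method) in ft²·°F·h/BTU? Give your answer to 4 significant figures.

U_eff = 0.78/20.6 + 0.22/5.614 = 0.037864 + 0.039188 = 0.077052
R_eff = 1/U_eff = 12.978 ft²·°F·h/BTU

12.98 ft²·°F·h/BTU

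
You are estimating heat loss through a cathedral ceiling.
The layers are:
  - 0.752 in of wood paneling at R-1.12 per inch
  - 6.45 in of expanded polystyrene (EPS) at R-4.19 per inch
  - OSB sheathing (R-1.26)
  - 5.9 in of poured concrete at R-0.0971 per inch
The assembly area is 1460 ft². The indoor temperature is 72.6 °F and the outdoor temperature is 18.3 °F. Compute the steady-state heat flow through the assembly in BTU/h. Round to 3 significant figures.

2670 BTU/h

0.752 × 1.12 = 0.8422
6.45 × 4.19 = 27.03
5.9 × 0.0971 = 0.5729
R_total = 0.8422 + 27.03 + 1.26 + 0.5729 = 29.7 ft²·°F·h/BTU
Q = A·ΔT/R = 1460 × (72.6 − 18.3) / 29.7 = 2669 BTU/h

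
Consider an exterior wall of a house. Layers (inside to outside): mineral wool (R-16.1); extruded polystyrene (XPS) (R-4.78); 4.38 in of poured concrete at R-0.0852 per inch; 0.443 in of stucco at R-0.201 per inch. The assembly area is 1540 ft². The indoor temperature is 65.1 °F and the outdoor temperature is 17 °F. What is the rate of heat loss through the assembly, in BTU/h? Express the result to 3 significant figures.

3470 BTU/h

4.38 × 0.0852 = 0.3732
0.443 × 0.201 = 0.08904
R_total = 16.1 + 4.78 + 0.3732 + 0.08904 = 21.34 ft²·°F·h/BTU
Q = A·ΔT/R = 1540 × (65.1 − 17) / 21.34 = 3471 BTU/h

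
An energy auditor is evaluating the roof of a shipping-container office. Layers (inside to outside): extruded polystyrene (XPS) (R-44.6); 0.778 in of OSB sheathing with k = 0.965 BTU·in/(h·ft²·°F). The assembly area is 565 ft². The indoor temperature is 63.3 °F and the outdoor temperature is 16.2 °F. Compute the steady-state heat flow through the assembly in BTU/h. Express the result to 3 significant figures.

586 BTU/h

0.778/0.965 = 0.8062
R_total = 44.6 + 0.8062 = 45.41 ft²·°F·h/BTU
Q = A·ΔT/R = 565 × (63.3 − 16.2) / 45.41 = 586.1 BTU/h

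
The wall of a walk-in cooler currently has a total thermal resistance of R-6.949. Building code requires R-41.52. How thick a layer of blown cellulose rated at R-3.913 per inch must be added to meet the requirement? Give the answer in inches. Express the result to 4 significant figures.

ΔR = 41.52 − 6.949 = 34.571 ft²·°F·h/BTU
L = ΔR / (R/in) = 34.571/3.913 = 8.8349 in

8.835 in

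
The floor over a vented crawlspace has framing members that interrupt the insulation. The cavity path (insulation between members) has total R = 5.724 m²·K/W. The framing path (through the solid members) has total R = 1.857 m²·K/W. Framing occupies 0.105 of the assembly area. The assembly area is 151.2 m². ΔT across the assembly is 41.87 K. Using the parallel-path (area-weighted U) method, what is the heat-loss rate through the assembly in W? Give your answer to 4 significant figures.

U_eff = 0.895/5.724 + 0.105/1.857 = 0.15636 + 0.056543 = 0.2129
R_eff = 1/U_eff = 4.697 m²·K/W
Q = 151.2 × 41.87 / 4.697 = 1347.8 W

1348 W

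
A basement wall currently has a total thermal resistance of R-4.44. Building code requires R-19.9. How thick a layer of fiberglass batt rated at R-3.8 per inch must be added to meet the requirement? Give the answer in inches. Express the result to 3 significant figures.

4.07 in

ΔR = 19.9 − 4.44 = 15.46 ft²·°F·h/BTU
L = ΔR / (R/in) = 15.46/3.8 = 4.068 in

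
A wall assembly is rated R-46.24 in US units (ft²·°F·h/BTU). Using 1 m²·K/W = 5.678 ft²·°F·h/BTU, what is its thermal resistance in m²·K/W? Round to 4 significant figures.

R_SI = 46.24/5.678 = 8.1437

8.144 m²·K/W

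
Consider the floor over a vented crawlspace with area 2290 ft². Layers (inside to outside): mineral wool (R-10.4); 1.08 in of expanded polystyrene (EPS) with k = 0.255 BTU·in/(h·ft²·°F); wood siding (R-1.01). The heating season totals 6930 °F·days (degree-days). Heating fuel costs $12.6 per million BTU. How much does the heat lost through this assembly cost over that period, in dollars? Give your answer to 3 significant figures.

1.08/0.255 = 4.235
R_total = 10.4 + 4.235 + 1.01 = 15.65 ft²·°F·h/BTU
E = A × HDD × 24 / R = 2290 × 6930 × 24 / 15.65 = 24340000 BTU
Cost = 24340000/10⁶ × 12.6 = $306.7

307 dollars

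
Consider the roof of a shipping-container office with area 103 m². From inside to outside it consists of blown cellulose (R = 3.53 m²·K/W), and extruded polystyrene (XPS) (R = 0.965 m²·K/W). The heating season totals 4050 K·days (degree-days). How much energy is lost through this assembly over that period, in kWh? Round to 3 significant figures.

R_total = 3.53 + 0.965 = 4.495 m²·K/W
E = A × HDD × 24 / R / 1000 = 103 × 4050 × 24 / 4.495 / 1000 = 2227 kWh

2230 kWh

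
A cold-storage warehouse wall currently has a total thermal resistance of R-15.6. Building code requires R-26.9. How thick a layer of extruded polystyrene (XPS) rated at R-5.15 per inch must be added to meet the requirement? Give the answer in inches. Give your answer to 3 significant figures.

2.19 in

ΔR = 26.9 − 15.6 = 11.3 ft²·°F·h/BTU
L = ΔR / (R/in) = 11.3/5.15 = 2.194 in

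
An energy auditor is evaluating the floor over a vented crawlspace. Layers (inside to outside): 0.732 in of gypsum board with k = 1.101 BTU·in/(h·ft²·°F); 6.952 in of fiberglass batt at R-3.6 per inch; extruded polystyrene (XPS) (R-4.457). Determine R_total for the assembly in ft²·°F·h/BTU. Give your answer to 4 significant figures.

0.732/1.101 = 0.66485
6.952 × 3.6 = 25.027
R_total = 0.66485 + 25.027 + 4.457 = 30.149 ft²·°F·h/BTU

30.15 ft²·°F·h/BTU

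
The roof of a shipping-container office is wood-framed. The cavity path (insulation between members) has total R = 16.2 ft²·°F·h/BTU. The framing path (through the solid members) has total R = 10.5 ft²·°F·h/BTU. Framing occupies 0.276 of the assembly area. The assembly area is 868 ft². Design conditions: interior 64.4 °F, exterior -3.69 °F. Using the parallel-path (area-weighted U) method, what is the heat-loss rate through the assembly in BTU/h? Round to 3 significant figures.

4190 BTU/h

U_eff = 0.724/16.2 + 0.276/10.5 = 0.04469 + 0.02629 = 0.07098
R_eff = 1/U_eff = 14.09 ft²·°F·h/BTU
Q = 868 × (64.4 − (-3.69)) / 14.09 = 4195 BTU/h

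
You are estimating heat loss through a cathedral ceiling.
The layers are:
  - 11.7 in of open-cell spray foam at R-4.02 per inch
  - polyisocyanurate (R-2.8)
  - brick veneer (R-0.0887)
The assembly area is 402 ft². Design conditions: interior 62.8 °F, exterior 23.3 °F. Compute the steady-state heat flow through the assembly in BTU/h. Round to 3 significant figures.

11.7 × 4.02 = 47.03
R_total = 47.03 + 2.8 + 0.0887 = 49.92 ft²·°F·h/BTU
Q = A·ΔT/R = 402 × (62.8 − 23.3) / 49.92 = 318.1 BTU/h

318 BTU/h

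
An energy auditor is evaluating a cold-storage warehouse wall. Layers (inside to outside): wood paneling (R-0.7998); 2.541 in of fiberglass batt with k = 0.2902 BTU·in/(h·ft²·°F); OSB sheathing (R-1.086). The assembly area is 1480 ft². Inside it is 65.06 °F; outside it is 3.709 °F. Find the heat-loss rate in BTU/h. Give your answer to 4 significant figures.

8532 BTU/h

2.541/0.2902 = 8.756
R_total = 0.7998 + 8.756 + 1.086 = 10.642 ft²·°F·h/BTU
Q = A·ΔT/R = 1480 × (65.06 − 3.709) / 10.642 = 8532.3 BTU/h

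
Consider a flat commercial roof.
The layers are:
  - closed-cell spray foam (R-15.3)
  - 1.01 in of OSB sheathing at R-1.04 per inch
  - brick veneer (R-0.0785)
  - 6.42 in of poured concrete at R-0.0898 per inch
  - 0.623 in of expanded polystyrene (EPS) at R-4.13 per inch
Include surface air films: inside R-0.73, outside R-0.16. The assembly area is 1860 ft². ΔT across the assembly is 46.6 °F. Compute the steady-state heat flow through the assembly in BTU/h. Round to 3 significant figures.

1.01 × 1.04 = 1.05
6.42 × 0.0898 = 0.5765
0.623 × 4.13 = 2.573
R_total = 0.73 + 15.3 + 1.05 + 0.0785 + 0.5765 + 2.573 + 0.16 = 20.47 ft²·°F·h/BTU
Q = A·ΔT/R = 1860 × 46.6 / 20.47 = 4235 BTU/h

4230 BTU/h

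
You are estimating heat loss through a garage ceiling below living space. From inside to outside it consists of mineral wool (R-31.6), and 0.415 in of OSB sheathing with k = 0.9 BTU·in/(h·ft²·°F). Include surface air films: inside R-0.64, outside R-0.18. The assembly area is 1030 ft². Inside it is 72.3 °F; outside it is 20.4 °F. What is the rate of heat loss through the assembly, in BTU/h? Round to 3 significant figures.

0.415/0.9 = 0.4611
R_total = 0.64 + 31.6 + 0.4611 + 0.18 = 32.88 ft²·°F·h/BTU
Q = A·ΔT/R = 1030 × (72.3 − 20.4) / 32.88 = 1626 BTU/h

1630 BTU/h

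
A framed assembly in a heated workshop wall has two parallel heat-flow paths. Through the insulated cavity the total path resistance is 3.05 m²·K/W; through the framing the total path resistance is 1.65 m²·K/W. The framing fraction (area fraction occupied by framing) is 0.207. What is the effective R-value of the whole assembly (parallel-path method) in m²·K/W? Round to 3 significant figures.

2.59 m²·K/W

U_eff = 0.793/3.05 + 0.207/1.65 = 0.26 + 0.1255 = 0.3855
R_eff = 1/U_eff = 2.594 m²·K/W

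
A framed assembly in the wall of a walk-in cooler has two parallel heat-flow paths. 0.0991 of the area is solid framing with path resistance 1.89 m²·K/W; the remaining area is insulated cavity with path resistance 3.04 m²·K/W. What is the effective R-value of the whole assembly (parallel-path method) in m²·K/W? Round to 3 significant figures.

U_eff = 0.9009/3.04 + 0.0991/1.89 = 0.2963 + 0.05243 = 0.3488
R_eff = 1/U_eff = 2.867 m²·K/W

2.87 m²·K/W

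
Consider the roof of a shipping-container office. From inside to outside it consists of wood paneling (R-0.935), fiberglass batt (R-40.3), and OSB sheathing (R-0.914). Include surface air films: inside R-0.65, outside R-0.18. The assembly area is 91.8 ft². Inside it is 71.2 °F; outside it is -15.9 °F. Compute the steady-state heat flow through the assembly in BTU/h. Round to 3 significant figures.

R_total = 0.65 + 0.935 + 40.3 + 0.914 + 0.18 = 42.98 ft²·°F·h/BTU
Q = A·ΔT/R = 91.8 × (71.2 − (-15.9)) / 42.98 = 186 BTU/h

186 BTU/h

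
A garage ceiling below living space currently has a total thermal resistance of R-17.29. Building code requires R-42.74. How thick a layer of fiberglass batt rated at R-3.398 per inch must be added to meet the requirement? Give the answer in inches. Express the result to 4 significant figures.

7.490 in

ΔR = 42.74 − 17.29 = 25.45 ft²·°F·h/BTU
L = ΔR / (R/in) = 25.45/3.398 = 7.4897 in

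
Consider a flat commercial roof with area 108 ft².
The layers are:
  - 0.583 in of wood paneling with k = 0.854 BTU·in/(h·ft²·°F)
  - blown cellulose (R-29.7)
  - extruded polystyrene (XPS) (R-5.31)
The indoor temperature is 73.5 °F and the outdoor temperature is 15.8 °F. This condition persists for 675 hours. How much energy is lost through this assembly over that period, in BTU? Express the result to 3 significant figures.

118000 BTU

0.583/0.854 = 0.6827
R_total = 0.6827 + 29.7 + 5.31 = 35.69 ft²·°F·h/BTU
Q = 108 × (73.5 − 15.8) / 35.69 = 174.6 BTU/h
E = 174.6 × 675 = 117800 BTU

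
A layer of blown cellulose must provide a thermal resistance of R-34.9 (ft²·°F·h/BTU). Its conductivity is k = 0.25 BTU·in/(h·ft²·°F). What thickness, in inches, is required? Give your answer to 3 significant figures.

8.72 in

L = R × k = 34.9 × 0.25 = 8.725 in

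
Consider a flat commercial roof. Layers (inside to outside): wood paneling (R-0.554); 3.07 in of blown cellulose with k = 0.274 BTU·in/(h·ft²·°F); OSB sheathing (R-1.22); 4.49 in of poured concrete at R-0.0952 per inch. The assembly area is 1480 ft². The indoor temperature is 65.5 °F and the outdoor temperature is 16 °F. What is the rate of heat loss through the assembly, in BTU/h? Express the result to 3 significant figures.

5460 BTU/h

3.07/0.274 = 11.2
4.49 × 0.0952 = 0.4274
R_total = 0.554 + 11.2 + 1.22 + 0.4274 = 13.41 ft²·°F·h/BTU
Q = A·ΔT/R = 1480 × (65.5 − 16) / 13.41 = 5465 BTU/h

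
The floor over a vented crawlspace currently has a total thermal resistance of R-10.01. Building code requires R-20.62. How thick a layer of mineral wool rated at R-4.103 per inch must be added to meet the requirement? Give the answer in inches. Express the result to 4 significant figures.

ΔR = 20.62 − 10.01 = 10.61 ft²·°F·h/BTU
L = ΔR / (R/in) = 10.61/4.103 = 2.5859 in

2.586 in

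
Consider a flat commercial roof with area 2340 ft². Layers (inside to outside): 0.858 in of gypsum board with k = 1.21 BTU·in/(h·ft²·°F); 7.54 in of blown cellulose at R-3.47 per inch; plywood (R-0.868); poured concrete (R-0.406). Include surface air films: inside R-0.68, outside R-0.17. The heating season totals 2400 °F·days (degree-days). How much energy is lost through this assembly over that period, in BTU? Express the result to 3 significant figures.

0.858/1.21 = 0.7091
7.54 × 3.47 = 26.16
R_total = 0.68 + 0.7091 + 26.16 + 0.868 + 0.406 + 0.17 = 29 ft²·°F·h/BTU
E = A × HDD × 24 / R = 2340 × 2400 × 24 / 29 = 4648000 BTU

4650000 BTU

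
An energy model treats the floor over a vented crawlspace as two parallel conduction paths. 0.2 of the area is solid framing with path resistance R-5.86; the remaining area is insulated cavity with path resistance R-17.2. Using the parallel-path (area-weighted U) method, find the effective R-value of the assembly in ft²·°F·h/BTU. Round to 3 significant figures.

12.4 ft²·°F·h/BTU

U_eff = 0.8/17.2 + 0.2/5.86 = 0.04651 + 0.03413 = 0.08064
R_eff = 1/U_eff = 12.4 ft²·°F·h/BTU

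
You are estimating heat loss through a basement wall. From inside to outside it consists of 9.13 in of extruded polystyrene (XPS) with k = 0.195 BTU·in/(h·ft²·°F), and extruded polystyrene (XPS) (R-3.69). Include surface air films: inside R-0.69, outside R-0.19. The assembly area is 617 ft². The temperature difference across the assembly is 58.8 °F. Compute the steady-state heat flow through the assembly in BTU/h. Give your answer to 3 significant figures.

706 BTU/h

9.13/0.195 = 46.82
R_total = 0.69 + 46.82 + 3.69 + 0.19 = 51.39 ft²·°F·h/BTU
Q = A·ΔT/R = 617 × 58.8 / 51.39 = 706 BTU/h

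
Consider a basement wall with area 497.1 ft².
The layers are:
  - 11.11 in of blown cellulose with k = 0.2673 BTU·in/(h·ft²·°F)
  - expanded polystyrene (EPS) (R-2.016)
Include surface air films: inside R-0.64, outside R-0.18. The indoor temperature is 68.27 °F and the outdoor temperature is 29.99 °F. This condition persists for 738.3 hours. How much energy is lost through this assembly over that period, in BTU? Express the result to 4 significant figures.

11.11/0.2673 = 41.564
R_total = 0.64 + 41.564 + 2.016 + 0.18 = 44.4 ft²·°F·h/BTU
Q = 497.1 × (68.27 − 29.99) / 44.4 = 428.58 BTU/h
E = 428.58 × 738.3 = 316420 BTU

316400 BTU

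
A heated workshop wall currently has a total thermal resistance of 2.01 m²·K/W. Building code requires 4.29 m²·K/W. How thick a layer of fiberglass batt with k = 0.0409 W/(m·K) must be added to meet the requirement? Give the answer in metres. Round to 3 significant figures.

ΔR = 4.29 − 2.01 = 2.28 m²·K/W
L = ΔR × k = 2.28 × 0.0409 = 0.09325 m

0.0933 m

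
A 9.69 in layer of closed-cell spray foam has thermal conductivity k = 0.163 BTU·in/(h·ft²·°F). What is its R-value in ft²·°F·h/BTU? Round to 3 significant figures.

59.4 ft²·°F·h/BTU

R = L/k = 9.69/0.163 = 59.45 ft²·°F·h/BTU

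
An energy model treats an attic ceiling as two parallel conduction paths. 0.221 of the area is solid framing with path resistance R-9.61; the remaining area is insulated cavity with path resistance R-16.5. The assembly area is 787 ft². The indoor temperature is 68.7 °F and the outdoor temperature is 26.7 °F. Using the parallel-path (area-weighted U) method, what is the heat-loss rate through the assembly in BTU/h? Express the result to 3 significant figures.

2320 BTU/h

U_eff = 0.779/16.5 + 0.221/9.61 = 0.04721 + 0.023 = 0.07021
R_eff = 1/U_eff = 14.24 ft²·°F·h/BTU
Q = 787 × (68.7 − 26.7) / 14.24 = 2321 BTU/h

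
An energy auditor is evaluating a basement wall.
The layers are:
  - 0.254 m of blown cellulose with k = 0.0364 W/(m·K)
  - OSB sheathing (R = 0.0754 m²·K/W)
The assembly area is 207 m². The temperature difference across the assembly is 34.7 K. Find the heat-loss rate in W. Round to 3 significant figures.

1020 W

0.254/0.0364 = 6.978
R_total = 6.978 + 0.0754 = 7.053 m²·K/W
Q = A·ΔT/R = 207 × 34.7 / 7.053 = 1018 W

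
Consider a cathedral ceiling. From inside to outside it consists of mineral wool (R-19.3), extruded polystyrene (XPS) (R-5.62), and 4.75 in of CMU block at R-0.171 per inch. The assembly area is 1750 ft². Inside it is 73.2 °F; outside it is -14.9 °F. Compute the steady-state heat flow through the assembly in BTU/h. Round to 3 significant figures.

4.75 × 0.171 = 0.8123
R_total = 19.3 + 5.62 + 0.8123 = 25.73 ft²·°F·h/BTU
Q = A·ΔT/R = 1750 × (73.2 − (-14.9)) / 25.73 = 5992 BTU/h

5990 BTU/h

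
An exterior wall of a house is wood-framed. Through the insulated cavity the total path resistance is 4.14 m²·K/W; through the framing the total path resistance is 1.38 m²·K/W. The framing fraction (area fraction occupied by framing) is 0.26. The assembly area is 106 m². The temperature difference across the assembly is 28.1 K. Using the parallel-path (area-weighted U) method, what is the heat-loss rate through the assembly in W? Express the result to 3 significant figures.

1090 W

U_eff = 0.74/4.14 + 0.26/1.38 = 0.1787 + 0.1884 = 0.3671
R_eff = 1/U_eff = 2.724 m²·K/W
Q = 106 × 28.1 / 2.724 = 1094 W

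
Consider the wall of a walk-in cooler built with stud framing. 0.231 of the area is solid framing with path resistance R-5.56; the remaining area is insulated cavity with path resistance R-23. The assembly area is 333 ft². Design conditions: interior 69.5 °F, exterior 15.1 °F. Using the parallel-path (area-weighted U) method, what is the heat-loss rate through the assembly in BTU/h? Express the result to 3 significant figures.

1360 BTU/h

U_eff = 0.769/23 + 0.231/5.56 = 0.03343 + 0.04155 = 0.07498
R_eff = 1/U_eff = 13.34 ft²·°F·h/BTU
Q = 333 × (69.5 − 15.1) / 13.34 = 1358 BTU/h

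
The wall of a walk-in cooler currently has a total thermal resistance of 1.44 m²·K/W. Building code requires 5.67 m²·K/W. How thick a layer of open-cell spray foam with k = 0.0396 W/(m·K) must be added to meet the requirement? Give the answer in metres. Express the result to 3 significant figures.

0.168 m

ΔR = 5.67 − 1.44 = 4.23 m²·K/W
L = ΔR × k = 4.23 × 0.0396 = 0.1675 m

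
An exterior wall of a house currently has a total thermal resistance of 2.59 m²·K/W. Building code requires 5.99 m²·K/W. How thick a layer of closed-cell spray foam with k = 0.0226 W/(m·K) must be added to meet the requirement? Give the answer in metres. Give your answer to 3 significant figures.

0.0768 m

ΔR = 5.99 − 2.59 = 3.4 m²·K/W
L = ΔR × k = 3.4 × 0.0226 = 0.07684 m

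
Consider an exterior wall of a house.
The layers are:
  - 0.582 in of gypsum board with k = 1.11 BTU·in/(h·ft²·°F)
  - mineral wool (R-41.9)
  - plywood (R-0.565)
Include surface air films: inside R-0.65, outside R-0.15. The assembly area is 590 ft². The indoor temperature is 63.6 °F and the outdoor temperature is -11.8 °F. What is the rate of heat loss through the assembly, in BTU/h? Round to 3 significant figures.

0.582/1.11 = 0.5243
R_total = 0.65 + 0.5243 + 41.9 + 0.565 + 0.15 = 43.79 ft²·°F·h/BTU
Q = A·ΔT/R = 590 × (63.6 − (-11.8)) / 43.79 = 1016 BTU/h

1020 BTU/h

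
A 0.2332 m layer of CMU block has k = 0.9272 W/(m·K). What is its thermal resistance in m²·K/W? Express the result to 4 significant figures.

R = L/k = 0.2332/0.9272 = 0.25151 m²·K/W

0.2515 m²·K/W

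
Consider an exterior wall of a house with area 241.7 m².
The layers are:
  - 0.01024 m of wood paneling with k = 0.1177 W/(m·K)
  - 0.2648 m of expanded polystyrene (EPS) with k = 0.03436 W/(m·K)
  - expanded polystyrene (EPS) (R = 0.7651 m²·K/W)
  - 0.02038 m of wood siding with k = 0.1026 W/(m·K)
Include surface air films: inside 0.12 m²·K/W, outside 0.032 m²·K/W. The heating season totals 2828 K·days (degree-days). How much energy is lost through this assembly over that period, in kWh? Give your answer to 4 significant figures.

1841 kWh

0.01024/0.1177 = 0.087001
0.2648/0.03436 = 7.7066
0.02038/0.1026 = 0.19864
R_total = 0.12 + 0.087001 + 7.7066 + 0.7651 + 0.19864 + 0.032 = 8.9094 m²·K/W
E = A × HDD × 24 / R / 1000 = 241.7 × 2828 × 24 / 8.9094 / 1000 = 1841.3 kWh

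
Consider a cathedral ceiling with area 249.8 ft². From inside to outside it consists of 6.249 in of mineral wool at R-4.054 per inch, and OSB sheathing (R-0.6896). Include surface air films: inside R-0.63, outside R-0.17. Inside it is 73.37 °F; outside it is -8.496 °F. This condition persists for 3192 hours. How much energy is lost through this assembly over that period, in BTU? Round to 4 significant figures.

6.249 × 4.054 = 25.333
R_total = 0.63 + 25.333 + 0.6896 + 0.17 = 26.823 ft²·°F·h/BTU
Q = 249.8 × (73.37 − (-8.496)) / 26.823 = 762.41 BTU/h
E = 762.41 × 3192 = 2433600 BTU

2434000 BTU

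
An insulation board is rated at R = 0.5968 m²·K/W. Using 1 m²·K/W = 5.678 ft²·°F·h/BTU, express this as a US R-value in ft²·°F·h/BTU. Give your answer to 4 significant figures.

R_US = 0.5968 × 5.678 = 3.3886

3.389 ft²·°F·h/BTU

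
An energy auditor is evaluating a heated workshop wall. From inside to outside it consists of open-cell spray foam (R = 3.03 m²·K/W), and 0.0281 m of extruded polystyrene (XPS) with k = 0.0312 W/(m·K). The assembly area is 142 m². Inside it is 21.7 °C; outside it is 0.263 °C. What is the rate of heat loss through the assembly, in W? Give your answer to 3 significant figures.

0.0281/0.0312 = 0.9006
R_total = 3.03 + 0.9006 = 3.931 m²·K/W
Q = A·ΔT/R = 142 × (21.7 − 0.263) / 3.931 = 774.4 W

774 W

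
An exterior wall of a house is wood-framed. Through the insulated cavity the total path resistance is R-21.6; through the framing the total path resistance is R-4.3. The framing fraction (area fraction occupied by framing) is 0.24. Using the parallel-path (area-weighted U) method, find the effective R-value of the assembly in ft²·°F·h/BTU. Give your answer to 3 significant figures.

U_eff = 0.76/21.6 + 0.24/4.3 = 0.03519 + 0.05581 = 0.091
R_eff = 1/U_eff = 10.99 ft²·°F·h/BTU

11.0 ft²·°F·h/BTU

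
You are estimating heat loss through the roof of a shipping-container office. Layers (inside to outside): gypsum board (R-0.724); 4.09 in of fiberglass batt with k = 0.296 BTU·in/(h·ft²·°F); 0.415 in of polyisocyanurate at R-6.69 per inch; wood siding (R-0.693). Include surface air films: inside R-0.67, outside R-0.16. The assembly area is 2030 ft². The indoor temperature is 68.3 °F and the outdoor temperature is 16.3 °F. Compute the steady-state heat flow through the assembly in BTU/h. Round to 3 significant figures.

4.09/0.296 = 13.82
0.415 × 6.69 = 2.776
R_total = 0.67 + 0.724 + 13.82 + 2.776 + 0.693 + 0.16 = 18.84 ft²·°F·h/BTU
Q = A·ΔT/R = 2030 × (68.3 − 16.3) / 18.84 = 5603 BTU/h

5600 BTU/h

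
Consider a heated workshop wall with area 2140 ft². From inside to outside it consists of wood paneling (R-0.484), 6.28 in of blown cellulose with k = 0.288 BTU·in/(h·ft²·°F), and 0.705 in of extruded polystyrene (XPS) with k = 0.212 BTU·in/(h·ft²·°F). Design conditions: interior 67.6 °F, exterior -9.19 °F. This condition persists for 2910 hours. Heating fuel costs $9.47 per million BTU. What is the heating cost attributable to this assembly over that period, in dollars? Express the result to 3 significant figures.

177 dollars

6.28/0.288 = 21.81
0.705/0.212 = 3.325
R_total = 0.484 + 21.81 + 3.325 = 25.62 ft²·°F·h/BTU
Q = 2140 × (67.6 − (-9.19)) / 25.62 = 6415 BTU/h
E = 6415 × 2910 = 18670000 BTU
Cost = 18670000/10⁶ × 9.47 = $176.8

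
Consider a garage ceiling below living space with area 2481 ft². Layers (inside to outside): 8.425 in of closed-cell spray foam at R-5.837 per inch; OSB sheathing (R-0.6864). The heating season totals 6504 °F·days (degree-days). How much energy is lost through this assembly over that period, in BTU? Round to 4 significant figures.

8.425 × 5.837 = 49.177
R_total = 49.177 + 0.6864 = 49.863 ft²·°F·h/BTU
E = A × HDD × 24 / R = 2481 × 6504 × 24 / 49.863 = 7766700 BTU

7767000 BTU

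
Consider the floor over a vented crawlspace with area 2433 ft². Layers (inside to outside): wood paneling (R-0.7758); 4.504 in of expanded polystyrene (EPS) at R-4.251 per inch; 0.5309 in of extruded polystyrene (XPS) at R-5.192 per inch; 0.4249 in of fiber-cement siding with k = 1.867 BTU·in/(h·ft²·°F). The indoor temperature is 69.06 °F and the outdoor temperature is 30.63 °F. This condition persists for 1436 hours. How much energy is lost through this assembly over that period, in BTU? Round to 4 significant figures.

4.504 × 4.251 = 19.147
0.5309 × 5.192 = 2.7564
0.4249/1.867 = 0.22758
R_total = 0.7758 + 19.147 + 2.7564 + 0.22758 = 22.906 ft²·°F·h/BTU
Q = 2433 × (69.06 − 30.63) / 22.906 = 4081.9 BTU/h
E = 4081.9 × 1436 = 5861500 BTU

5862000 BTU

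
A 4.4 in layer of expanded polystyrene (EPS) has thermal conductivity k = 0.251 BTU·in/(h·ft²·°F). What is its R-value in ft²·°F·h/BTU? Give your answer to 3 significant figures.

R = L/k = 4.4/0.251 = 17.53 ft²·°F·h/BTU

17.5 ft²·°F·h/BTU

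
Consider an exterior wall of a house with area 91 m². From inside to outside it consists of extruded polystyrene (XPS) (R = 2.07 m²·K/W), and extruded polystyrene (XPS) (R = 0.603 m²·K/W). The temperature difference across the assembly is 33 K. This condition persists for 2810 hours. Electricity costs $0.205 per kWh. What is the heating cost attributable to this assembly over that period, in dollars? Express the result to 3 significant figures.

R_total = 2.07 + 0.603 = 2.673 m²·K/W
Q = 91 × 33 / 2.673 = 1123 W
E = 1123 W × 2810 h / 1000 = 3157 kWh
Cost = 3157 × 0.205 = $647.2

647 dollars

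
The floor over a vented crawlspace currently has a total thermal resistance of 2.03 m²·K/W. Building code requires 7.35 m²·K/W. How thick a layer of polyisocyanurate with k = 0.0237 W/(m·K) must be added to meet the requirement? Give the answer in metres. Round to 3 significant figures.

0.126 m

ΔR = 7.35 − 2.03 = 5.32 m²·K/W
L = ΔR × k = 5.32 × 0.0237 = 0.1261 m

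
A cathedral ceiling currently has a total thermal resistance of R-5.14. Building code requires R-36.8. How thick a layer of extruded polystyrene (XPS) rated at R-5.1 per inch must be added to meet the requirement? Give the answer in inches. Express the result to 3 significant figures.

6.21 in

ΔR = 36.8 − 5.14 = 31.66 ft²·°F·h/BTU
L = ΔR / (R/in) = 31.66/5.1 = 6.208 in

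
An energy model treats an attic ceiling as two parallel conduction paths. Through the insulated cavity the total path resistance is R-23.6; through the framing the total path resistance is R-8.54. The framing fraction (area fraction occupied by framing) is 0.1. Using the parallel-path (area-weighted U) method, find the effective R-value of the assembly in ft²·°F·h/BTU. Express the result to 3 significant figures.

U_eff = 0.9/23.6 + 0.1/8.54 = 0.03814 + 0.01171 = 0.04985
R_eff = 1/U_eff = 20.06 ft²·°F·h/BTU

20.1 ft²·°F·h/BTU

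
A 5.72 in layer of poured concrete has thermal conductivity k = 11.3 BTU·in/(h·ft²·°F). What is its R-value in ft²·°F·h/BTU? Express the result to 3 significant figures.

0.506 ft²·°F·h/BTU

R = L/k = 5.72/11.3 = 0.5062 ft²·°F·h/BTU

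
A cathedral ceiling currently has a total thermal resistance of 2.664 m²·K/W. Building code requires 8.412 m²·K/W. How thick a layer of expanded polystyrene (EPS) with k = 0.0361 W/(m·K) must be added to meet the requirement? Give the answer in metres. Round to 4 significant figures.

0.2075 m

ΔR = 8.412 − 2.664 = 5.748 m²·K/W
L = ΔR × k = 5.748 × 0.0361 = 0.2075 m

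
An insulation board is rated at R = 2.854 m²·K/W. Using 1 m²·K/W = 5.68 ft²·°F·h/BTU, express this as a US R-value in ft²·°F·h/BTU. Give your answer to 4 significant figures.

16.21 ft²·°F·h/BTU

R_US = 2.854 × 5.68 = 16.211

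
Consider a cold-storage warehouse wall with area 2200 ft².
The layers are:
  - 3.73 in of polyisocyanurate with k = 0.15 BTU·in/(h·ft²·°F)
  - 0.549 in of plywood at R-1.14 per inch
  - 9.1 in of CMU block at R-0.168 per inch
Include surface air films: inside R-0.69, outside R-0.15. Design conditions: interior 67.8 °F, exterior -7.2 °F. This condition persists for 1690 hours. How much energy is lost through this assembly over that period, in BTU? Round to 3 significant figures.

3.73/0.15 = 24.87
0.549 × 1.14 = 0.6259
9.1 × 0.168 = 1.529
R_total = 0.69 + 24.87 + 0.6259 + 1.529 + 0.15 = 27.86 ft²·°F·h/BTU
Q = 2200 × (67.8 − (-7.2)) / 27.86 = 5922 BTU/h
E = 5922 × 1690 = 10010000 BTU

10000000 BTU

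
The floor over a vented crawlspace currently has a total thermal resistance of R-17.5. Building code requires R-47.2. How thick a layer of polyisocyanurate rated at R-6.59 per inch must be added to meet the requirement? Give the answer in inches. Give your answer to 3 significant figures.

4.51 in

ΔR = 47.2 − 17.5 = 29.7 ft²·°F·h/BTU
L = ΔR / (R/in) = 29.7/6.59 = 4.507 in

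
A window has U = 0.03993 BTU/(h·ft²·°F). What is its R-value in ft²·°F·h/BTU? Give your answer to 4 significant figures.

R = 1/U = 1/0.03993 = 25.044

25.04 ft²·°F·h/BTU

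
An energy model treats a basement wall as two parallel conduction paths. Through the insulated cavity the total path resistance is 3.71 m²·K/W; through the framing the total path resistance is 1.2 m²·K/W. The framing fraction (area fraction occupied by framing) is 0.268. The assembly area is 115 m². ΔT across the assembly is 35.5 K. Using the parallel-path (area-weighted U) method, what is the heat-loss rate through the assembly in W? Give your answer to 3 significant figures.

U_eff = 0.732/3.71 + 0.268/1.2 = 0.1973 + 0.2233 = 0.4206
R_eff = 1/U_eff = 2.377 m²·K/W
Q = 115 × 35.5 / 2.377 = 1717 W

1720 W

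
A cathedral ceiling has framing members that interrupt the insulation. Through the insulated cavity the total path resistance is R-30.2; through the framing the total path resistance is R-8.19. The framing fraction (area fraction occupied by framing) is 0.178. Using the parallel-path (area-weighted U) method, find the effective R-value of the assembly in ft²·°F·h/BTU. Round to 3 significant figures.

20.4 ft²·°F·h/BTU

U_eff = 0.822/30.2 + 0.178/8.19 = 0.02722 + 0.02173 = 0.04895
R_eff = 1/U_eff = 20.43 ft²·°F·h/BTU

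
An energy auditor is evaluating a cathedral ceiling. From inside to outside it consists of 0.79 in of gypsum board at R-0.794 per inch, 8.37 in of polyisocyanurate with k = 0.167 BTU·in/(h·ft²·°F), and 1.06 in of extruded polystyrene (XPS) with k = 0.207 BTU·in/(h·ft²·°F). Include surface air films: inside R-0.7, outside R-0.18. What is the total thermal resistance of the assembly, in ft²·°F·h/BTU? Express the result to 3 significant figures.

56.7 ft²·°F·h/BTU

0.79 × 0.794 = 0.6273
8.37/0.167 = 50.12
1.06/0.207 = 5.121
R_total = 0.7 + 0.6273 + 50.12 + 5.121 + 0.18 = 56.75 ft²·°F·h/BTU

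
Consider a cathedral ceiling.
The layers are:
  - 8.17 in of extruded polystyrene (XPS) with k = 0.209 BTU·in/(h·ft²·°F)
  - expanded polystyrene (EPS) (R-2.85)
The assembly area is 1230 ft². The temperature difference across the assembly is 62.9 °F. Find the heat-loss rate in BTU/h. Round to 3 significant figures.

1840 BTU/h

8.17/0.209 = 39.09
R_total = 39.09 + 2.85 = 41.94 ft²·°F·h/BTU
Q = A·ΔT/R = 1230 × 62.9 / 41.94 = 1845 BTU/h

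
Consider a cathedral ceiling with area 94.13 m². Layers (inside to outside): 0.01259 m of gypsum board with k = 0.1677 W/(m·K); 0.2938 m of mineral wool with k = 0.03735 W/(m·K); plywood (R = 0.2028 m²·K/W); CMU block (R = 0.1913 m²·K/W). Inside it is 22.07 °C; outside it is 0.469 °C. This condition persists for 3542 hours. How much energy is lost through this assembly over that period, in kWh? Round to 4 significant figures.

0.01259/0.1677 = 0.075075
0.2938/0.03735 = 7.8661
R_total = 0.075075 + 7.8661 + 0.2028 + 0.1913 = 8.3353 m²·K/W
Q = 94.13 × (22.07 − 0.469) / 8.3353 = 243.94 W
E = 243.94 W × 3542 h / 1000 = 864.03 kWh

864.0 kWh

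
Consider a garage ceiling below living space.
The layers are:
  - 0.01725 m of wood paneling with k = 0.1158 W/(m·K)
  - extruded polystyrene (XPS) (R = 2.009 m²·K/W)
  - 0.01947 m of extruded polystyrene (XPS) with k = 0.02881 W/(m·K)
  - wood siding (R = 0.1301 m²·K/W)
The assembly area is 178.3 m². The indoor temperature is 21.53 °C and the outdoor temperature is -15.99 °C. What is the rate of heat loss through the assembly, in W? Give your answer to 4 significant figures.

2257 W

0.01725/0.1158 = 0.14896
0.01947/0.02881 = 0.67581
R_total = 0.14896 + 2.009 + 0.67581 + 0.1301 = 2.9639 m²·K/W
Q = A·ΔT/R = 178.3 × (21.53 − (-15.99)) / 2.9639 = 2257.1 W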